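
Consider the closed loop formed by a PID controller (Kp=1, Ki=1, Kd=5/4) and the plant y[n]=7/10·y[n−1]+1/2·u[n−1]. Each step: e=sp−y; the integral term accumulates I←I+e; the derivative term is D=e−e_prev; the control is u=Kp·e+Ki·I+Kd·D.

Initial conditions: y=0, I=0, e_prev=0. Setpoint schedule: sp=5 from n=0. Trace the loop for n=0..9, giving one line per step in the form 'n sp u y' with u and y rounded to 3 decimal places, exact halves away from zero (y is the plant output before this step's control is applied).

(exact arithmetic carried between steps; '≈' marks a value shown rounded to 6 d.p. or computed from one; I and e_prev carry over from the previous line; the table rounds u and y to 3 d.p., halves away from zero)
n=0: y=0, sp=5, e=sp−y=5; I=5, D=e−e_prev=5; u=1·5+1·5+5/4·5=16.25; next y=7/10·0+1/2·16.25=8.125
n=1: y=8.125, sp=5, e=sp−y=-3.125; I=1.875, D=e−e_prev=-8.125; u=1·(-3.125)+1·1.875+5/4·(-8.125)=-11.40625; next y=7/10·8.125+1/2·(-11.40625)=-0.015625
n=2: y=-0.015625, sp=5, e=sp−y=5.015625; I=6.890625, D=e−e_prev=8.140625; u=1·5.015625+1·6.890625+5/4·8.140625≈22.082031; next y=7/10·(-0.015625)+1/2·22.082031≈11.030078
n=3: y≈11.030078, sp=5, e=sp−y≈-6.030078; I≈0.860547, D=e−e_prev≈-11.045703; u=1·(-6.030078)+1·0.860547+5/4·(-11.045703)≈-18.976660; next y=7/10·11.030078+1/2·(-18.976660)≈-1.767275
n=4: y≈-1.767275, sp=5, e=sp−y≈6.767275; I≈7.627822, D=e−e_prev≈12.797354; u=1·6.767275+1·7.627822+5/4·12.797354≈30.391790; next y=7/10·(-1.767275)+1/2·30.391790≈13.958802
n=5: y≈13.958802, sp=5, e=sp−y≈-8.958802; I≈-1.330980, D=e−e_prev≈-15.726077; u=1·(-8.958802)+1·(-1.330980)+5/4·(-15.726077)≈-29.947378; next y=7/10·13.958802+1/2·(-29.947378)≈-5.202528
n=6: y≈-5.202528, sp=5, e=sp−y≈10.202528; I≈8.871548, D=e−e_prev≈19.161330; u=1·10.202528+1·8.871548+5/4·19.161330≈43.025738; next y=7/10·(-5.202528)+1/2·43.025738≈17.871100
n=7: y≈17.871100, sp=5, e=sp−y≈-12.871100; I≈-3.999552, D=e−e_prev≈-23.073627; u=1·(-12.871100)+1·(-3.999552)+5/4·(-23.073627)≈-45.712686; next y=7/10·17.871100+1/2·(-45.712686)≈-10.346573
n=8: y≈-10.346573, sp=5, e=sp−y≈15.346573; I≈11.347021, D=e−e_prev≈28.217673; u=1·15.346573+1·11.347021+5/4·28.217673≈61.965685; next y=7/10·(-10.346573)+1/2·61.965685≈23.740242
n=9: y≈23.740242, sp=5, e=sp−y≈-18.740242; I≈-7.393220, D=e−e_prev≈-34.086815; u=1·(-18.740242)+1·(-7.393220)+5/4·(-34.086815)≈-68.741980; next y=7/10·23.740242+1/2·(-68.741980)≈-17.752821

0 5 16.250 0.000
1 5 -11.406 8.125
2 5 22.082 -0.016
3 5 -18.977 11.030
4 5 30.392 -1.767
5 5 -29.947 13.959
6 5 43.026 -5.203
7 5 -45.713 17.871
8 5 61.966 -10.347
9 5 -68.742 23.740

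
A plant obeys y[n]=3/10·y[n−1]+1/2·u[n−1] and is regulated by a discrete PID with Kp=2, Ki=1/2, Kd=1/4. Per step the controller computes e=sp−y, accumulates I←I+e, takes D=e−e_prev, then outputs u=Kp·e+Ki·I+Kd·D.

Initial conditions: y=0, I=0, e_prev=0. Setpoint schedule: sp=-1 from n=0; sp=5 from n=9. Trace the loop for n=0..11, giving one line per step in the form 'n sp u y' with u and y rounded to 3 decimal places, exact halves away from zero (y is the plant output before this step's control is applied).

(exact arithmetic carried between steps; '≈' marks a value shown rounded to 6 d.p. or computed from one; I and e_prev carry over from the previous line; the table rounds u and y to 3 d.p., halves away from zero)
n=0: y=0, sp=-1, e=sp−y=-1; I=-1, D=e−e_prev=-1; u=2·(-1)+1/2·(-1)+1/4·(-1)=-2.75; next y=3/10·0+1/2·(-2.75)=-1.375
n=1: y=-1.375, sp=-1, e=sp−y=0.375; I=-0.625, D=e−e_prev=1.375; u=2·0.375+1/2·(-0.625)+1/4·1.375=0.78125; next y=3/10·(-1.375)+1/2·0.78125=-0.021875
n=2: y=-0.021875, sp=-1, e=sp−y=-0.978125; I=-1.603125, D=e−e_prev=-1.353125; u=2·(-0.978125)+1/2·(-1.603125)+1/4·(-1.353125)≈-3.096094; next y=3/10·(-0.021875)+1/2·(-3.096094)≈-1.554609
n=3: y≈-1.554609, sp=-1, e=sp−y≈0.554609; I≈-1.048516, D=e−e_prev≈1.532734; u=2·0.554609+1/2·(-1.048516)+1/4·1.532734≈0.968145; next y=3/10·(-1.554609)+1/2·0.968145≈0.017689
n=4: y≈0.017689, sp=-1, e=sp−y≈-1.017689; I≈-2.066205, D=e−e_prev≈-1.572299; u=2·(-1.017689)+1/2·(-2.066205)+1/4·(-1.572299)≈-3.461556; next y=3/10·0.017689+1/2·(-3.461556)≈-1.725471
n=5: y≈-1.725471, sp=-1, e=sp−y≈0.725471; I≈-1.340734, D=e−e_prev≈1.743161; u=2·0.725471+1/2·(-1.340734)+1/4·1.743161≈1.216366; next y=3/10·(-1.725471)+1/2·1.216366≈0.090541
n=6: y≈0.090541, sp=-1, e=sp−y≈-1.090541; I≈-2.431275, D=e−e_prev≈-1.816013; u=2·(-1.090541)+1/2·(-2.431275)+1/4·(-1.816013)≈-3.850724; next y=3/10·0.090541+1/2·(-3.850724)≈-1.898199
n=7: y≈-1.898199, sp=-1, e=sp−y≈0.898199; I≈-1.533076, D=e−e_prev≈1.988741; u=2·0.898199+1/2·(-1.533076)+1/4·1.988741≈1.527046; next y=3/10·(-1.898199)+1/2·1.527046≈0.194063
n=8: y≈0.194063, sp=-1, e=sp−y≈-1.194063; I≈-2.727139, D=e−e_prev≈-2.092263; u=2·(-1.194063)+1/2·(-2.727139)+1/4·(-2.092263)≈-4.274762; next y=3/10·0.194063+1/2·(-4.274762)≈-2.079162
n=9: y≈-2.079162, sp=5, e=sp−y≈7.079162; I≈4.352023, D=e−e_prev≈8.273225; u=2·7.079162+1/2·4.352023+1/4·8.273225≈18.402642; next y=3/10·(-2.079162)+1/2·18.402642≈8.577572
n=10: y≈8.577572, sp=5, e=sp−y≈-3.577572; I≈0.774451, D=e−e_prev≈-10.656734; u=2·(-3.577572)+1/2·0.774451+1/4·(-10.656734)≈-9.432103; next y=3/10·8.577572+1/2·(-9.432103)≈-2.142780
n=11: y≈-2.142780, sp=5, e=sp−y≈7.142780; I≈7.917230, D=e−e_prev≈10.720352; u=2·7.142780+1/2·7.917230+1/4·10.720352≈20.924262; next y=3/10·(-2.142780)+1/2·20.924262≈9.819297

0 -1 -2.750 0.000
1 -1 0.781 -1.375
2 -1 -3.096 -0.022
3 -1 0.968 -1.555
4 -1 -3.462 0.018
5 -1 1.216 -1.725
6 -1 -3.851 0.091
7 -1 1.527 -1.898
8 -1 -4.275 0.194
9 5 18.403 -2.079
10 5 -9.432 8.578
11 5 20.924 -2.143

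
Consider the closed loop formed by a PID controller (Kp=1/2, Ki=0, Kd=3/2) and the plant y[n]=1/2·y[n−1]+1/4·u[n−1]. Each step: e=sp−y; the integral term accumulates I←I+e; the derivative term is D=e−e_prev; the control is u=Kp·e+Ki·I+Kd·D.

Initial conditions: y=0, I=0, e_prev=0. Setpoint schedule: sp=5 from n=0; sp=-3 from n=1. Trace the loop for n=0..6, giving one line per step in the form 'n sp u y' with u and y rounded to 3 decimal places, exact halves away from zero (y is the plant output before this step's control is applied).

(exact arithmetic carried between steps; '≈' marks a value shown rounded to 6 d.p. or computed from one; I and e_prev carry over from the previous line; the table rounds u and y to 3 d.p., halves away from zero)
n=0: y=0, sp=5, e=sp−y=5; I=5, D=e−e_prev=5; u=1/2·5+0·5+3/2·5=10; next y=1/2·0+1/4·10=2.5
n=1: y=2.5, sp=-3, e=sp−y=-5.5; I=-0.5, D=e−e_prev=-10.5; u=1/2·(-5.5)+0·(-0.5)+3/2·(-10.5)=-18.5; next y=1/2·2.5+1/4·(-18.5)=-3.375
n=2: y=-3.375, sp=-3, e=sp−y=0.375; I=-0.125, D=e−e_prev=5.875; u=1/2·0.375+0·(-0.125)+3/2·5.875=9; next y=1/2·(-3.375)+1/4·9=0.5625
n=3: y=0.5625, sp=-3, e=sp−y=-3.5625; I=-3.6875, D=e−e_prev=-3.9375; u=1/2·(-3.5625)+0·(-3.6875)+3/2·(-3.9375)=-7.6875; next y=1/2·0.5625+1/4·(-7.6875)=-1.640625
n=4: y=-1.640625, sp=-3, e=sp−y=-1.359375; I=-5.046875, D=e−e_prev=2.203125; u=1/2·(-1.359375)+0·(-5.046875)+3/2·2.203125=2.625; next y=1/2·(-1.640625)+1/4·2.625≈-0.164063
n=5: y≈-0.164063, sp=-3, e=sp−y≈-2.835938; I≈-7.882813, D=e−e_prev≈-1.476563; u=1/2·(-2.835938)+0·(-7.882813)+3/2·(-1.476563)≈-3.632813; next y=1/2·(-0.164063)+1/4·(-3.632813)≈-0.990234
n=6: y≈-0.990234, sp=-3, e=sp−y≈-2.009766; I≈-9.892578, D=e−e_prev≈0.826172; u=1/2·(-2.009766)+0·(-9.892578)+3/2·0.826172≈0.234375; next y=1/2·(-0.990234)+1/4·0.234375≈-0.436523

0 5 10.000 0.000
1 -3 -18.500 2.500
2 -3 9.000 -3.375
3 -3 -7.688 0.563
4 -3 2.625 -1.641
5 -3 -3.633 -0.164
6 -3 0.234 -0.990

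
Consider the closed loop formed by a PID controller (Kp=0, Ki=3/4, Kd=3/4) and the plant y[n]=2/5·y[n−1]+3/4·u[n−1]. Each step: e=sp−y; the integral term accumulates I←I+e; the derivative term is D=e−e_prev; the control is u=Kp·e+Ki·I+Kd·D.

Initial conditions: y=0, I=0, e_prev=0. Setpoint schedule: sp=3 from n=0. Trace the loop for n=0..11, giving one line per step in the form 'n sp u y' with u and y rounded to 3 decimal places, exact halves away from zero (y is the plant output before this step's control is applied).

0 3 4.500 0.000
1 3 -0.563 3.375
2 3 5.358 0.928
3 3 -0.116 4.390
4 3 5.519 1.669
5 3 -0.230 4.807
6 3 5.353 1.750
7 3 -0.449 4.715
8 3 5.237 1.549
9 3 -0.547 4.547
10 3 5.249 1.409
11 3 -0.548 4.500

(exact arithmetic carried between steps; '≈' marks a value shown rounded to 6 d.p. or computed from one; I and e_prev carry over from the previous line; the table rounds u and y to 3 d.p., halves away from zero)
n=0: y=0, sp=3, e=sp−y=3; I=3, D=e−e_prev=3; u=0·3+3/4·3+3/4·3=4.5; next y=2/5·0+3/4·4.5=3.375
n=1: y=3.375, sp=3, e=sp−y=-0.375; I=2.625, D=e−e_prev=-3.375; u=0·(-0.375)+3/4·2.625+3/4·(-3.375)=-0.5625; next y=2/5·3.375+3/4·(-0.5625)=0.928125
n=2: y=0.928125, sp=3, e=sp−y=2.071875; I=4.696875, D=e−e_prev=2.446875; u=0·2.071875+3/4·4.696875+3/4·2.446875≈5.357813; next y=2/5·0.928125+3/4·5.357813≈4.389609
n=3: y≈4.389609, sp=3, e=sp−y≈-1.389609; I≈3.307266, D=e−e_prev≈-3.461484; u=0·(-1.389609)+3/4·3.307266+3/4·(-3.461484)≈-0.115664; next y=2/5·4.389609+3/4·(-0.115664)≈1.669096
n=4: y≈1.669096, sp=3, e=sp−y≈1.330904; I≈4.638170, D=e−e_prev≈2.720514; u=0·1.330904+3/4·4.638170+3/4·2.720514≈5.519013; next y=2/5·1.669096+3/4·5.519013≈4.806898
n=5: y≈4.806898, sp=3, e=sp−y≈-1.806898; I≈2.831272, D=e−e_prev≈-3.137802; u=0·(-1.806898)+3/4·2.831272+3/4·(-3.137802)≈-0.229897; next y=2/5·4.806898+3/4·(-0.229897)≈1.750336
n=6: y≈1.750336, sp=3, e=sp−y≈1.249664; I≈4.080936, D=e−e_prev≈3.056562; u=0·1.249664+3/4·4.080936+3/4·3.056562≈5.353123; next y=2/5·1.750336+3/4·5.353123≈4.714977
n=7: y≈4.714977, sp=3, e=sp−y≈-1.714977; I≈2.365959, D=e−e_prev≈-2.964641; u=0·(-1.714977)+3/4·2.365959+3/4·(-2.964641)≈-0.449011; next y=2/5·4.714977+3/4·(-0.449011)≈1.549232
n=8: y≈1.549232, sp=3, e=sp−y≈1.450768; I≈3.816727, D=e−e_prev≈3.165745; u=0·1.450768+3/4·3.816727+3/4·3.165745≈5.236854; next y=2/5·1.549232+3/4·5.236854≈4.547333
n=9: y≈4.547333, sp=3, e=sp−y≈-1.547333; I≈2.269394, D=e−e_prev≈-2.998101; u=0·(-1.547333)+3/4·2.269394+3/4·(-2.998101)≈-0.546530; next y=2/5·4.547333+3/4·(-0.546530)≈1.409035
n=10: y≈1.409035, sp=3, e=sp−y≈1.590965; I≈3.860358, D=e−e_prev≈3.138298; u=0·1.590965+3/4·3.860358+3/4·3.138298≈5.248992; next y=2/5·1.409035+3/4·5.248992≈4.500358
n=11: y≈4.500358, sp=3, e=sp−y≈-1.500358; I≈2.360000, D=e−e_prev≈-3.091323; u=0·(-1.500358)+3/4·2.360000+3/4·(-3.091323)≈-0.548492; next y=2/5·4.500358+3/4·(-0.548492)≈1.388774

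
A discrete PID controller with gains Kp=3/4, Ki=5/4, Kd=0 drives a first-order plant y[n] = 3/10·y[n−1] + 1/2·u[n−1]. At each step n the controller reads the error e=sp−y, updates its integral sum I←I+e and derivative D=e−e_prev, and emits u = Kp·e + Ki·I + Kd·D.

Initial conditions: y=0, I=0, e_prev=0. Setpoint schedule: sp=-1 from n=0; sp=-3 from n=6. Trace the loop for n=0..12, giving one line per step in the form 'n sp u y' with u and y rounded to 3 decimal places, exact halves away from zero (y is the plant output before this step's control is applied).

(exact arithmetic carried between steps; '≈' marks a value shown rounded to 6 d.p. or computed from one; I and e_prev carry over from the previous line; the table rounds u and y to 3 d.p., halves away from zero)
n=0: y=0, sp=-1, e=sp−y=-1; I=-1, D=e−e_prev=-1; u=3/4·(-1)+5/4·(-1)+0·(-1)=-2; next y=3/10·0+1/2·(-2)=-1
n=1: y=-1, sp=-1, e=sp−y=0; I=-1, D=e−e_prev=1; u=3/4·0+5/4·(-1)+0·1=-1.25; next y=3/10·(-1)+1/2·(-1.25)=-0.925
n=2: y=-0.925, sp=-1, e=sp−y=-0.075; I=-1.075, D=e−e_prev=-0.075; u=3/4·(-0.075)+5/4·(-1.075)+0·(-0.075)=-1.4; next y=3/10·(-0.925)+1/2·(-1.4)=-0.9775
n=3: y=-0.9775, sp=-1, e=sp−y=-0.0225; I=-1.0975, D=e−e_prev=0.0525; u=3/4·(-0.0225)+5/4·(-1.0975)+0·0.0525=-1.38875; next y=3/10·(-0.9775)+1/2·(-1.38875)=-0.987625
n=4: y=-0.987625, sp=-1, e=sp−y=-0.012375; I=-1.109875, D=e−e_prev=0.010125; u=3/4·(-0.012375)+5/4·(-1.109875)+0·0.010125=-1.396625; next y=3/10·(-0.987625)+1/2·(-1.396625)=-0.9946
n=5: y=-0.9946, sp=-1, e=sp−y=-0.0054; I=-1.115275, D=e−e_prev=0.006975; u=3/4·(-0.0054)+5/4·(-1.115275)+0·0.006975≈-1.398144; next y=3/10·(-0.9946)+1/2·(-1.398144)≈-0.997452
n=6: y≈-0.997452, sp=-3, e=sp−y≈-2.002548; I≈-3.117823, D=e−e_prev≈-1.997148; u=3/4·(-2.002548)+5/4·(-3.117823)+0·(-1.997148)≈-5.39919; next y=3/10·(-0.997452)+1/2·(-5.39919)≈-2.998831
n=7: y≈-2.998831, sp=-3, e=sp−y≈-0.001169; I≈-3.118993, D=e−e_prev≈2.001379; u=3/4·(-0.001169)+5/4·(-3.118993)+0·2.001379≈-3.899618; next y=3/10·(-2.998831)+1/2·(-3.899618)≈-2.849458
n=8: y≈-2.849458, sp=-3, e=sp−y≈-0.150542; I≈-3.269535, D=e−e_prev≈-0.149373; u=3/4·(-0.150542)+5/4·(-3.269535)+0·(-0.149373)≈-4.199825; next y=3/10·(-2.849458)+1/2·(-4.199825)≈-2.954750
n=9: y≈-2.954750, sp=-3, e=sp−y≈-0.045250; I≈-3.314785, D=e−e_prev≈0.105292; u=3/4·(-0.045250)+5/4·(-3.314785)+0·0.105292≈-4.177419; next y=3/10·(-2.954750)+1/2·(-4.177419)≈-2.975134
n=10: y≈-2.975134, sp=-3, e=sp−y≈-0.024866; I≈-3.339651, D=e−e_prev≈0.020385; u=3/4·(-0.024866)+5/4·(-3.339651)+0·0.020385≈-4.193212; next y=3/10·(-2.975134)+1/2·(-4.193212)≈-2.989147
n=11: y≈-2.989147, sp=-3, e=sp−y≈-0.010853; I≈-3.350504, D=e−e_prev≈0.014012; u=3/4·(-0.010853)+5/4·(-3.350504)+0·0.014012≈-4.196270; next y=3/10·(-2.989147)+1/2·(-4.196270)≈-2.994879
n=12: y≈-2.994879, sp=-3, e=sp−y≈-0.005121; I≈-3.355625, D=e−e_prev≈0.005733; u=3/4·(-0.005121)+5/4·(-3.355625)+0·0.005733≈-4.198372; next y=3/10·(-2.994879)+1/2·(-4.198372)≈-2.997650

0 -1 -2.000 0.000
1 -1 -1.250 -1.000
2 -1 -1.400 -0.925
3 -1 -1.389 -0.978
4 -1 -1.397 -0.988
5 -1 -1.398 -0.995
6 -3 -5.399 -0.997
7 -3 -3.900 -2.999
8 -3 -4.200 -2.849
9 -3 -4.177 -2.955
10 -3 -4.193 -2.975
11 -3 -4.196 -2.989
12 -3 -4.198 -2.995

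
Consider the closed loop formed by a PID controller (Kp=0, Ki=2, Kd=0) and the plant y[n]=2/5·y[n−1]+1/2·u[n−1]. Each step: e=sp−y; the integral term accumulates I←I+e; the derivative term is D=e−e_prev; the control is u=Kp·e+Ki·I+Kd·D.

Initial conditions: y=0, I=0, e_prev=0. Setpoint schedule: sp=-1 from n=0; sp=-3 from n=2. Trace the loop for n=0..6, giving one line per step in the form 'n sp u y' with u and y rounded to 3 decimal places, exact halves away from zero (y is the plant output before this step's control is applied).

(exact arithmetic carried between steps; '≈' marks a value shown rounded to 6 d.p. or computed from one; I and e_prev carry over from the previous line; the table rounds u and y to 3 d.p., halves away from zero)
n=0: y=0, sp=-1, e=sp−y=-1; I=-1, D=e−e_prev=-1; u=0·(-1)+2·(-1)+0·(-1)=-2; next y=2/5·0+1/2·(-2)=-1
n=1: y=-1, sp=-1, e=sp−y=0; I=-1, D=e−e_prev=1; u=0·0+2·(-1)+0·1=-2; next y=2/5·(-1)+1/2·(-2)=-1.4
n=2: y=-1.4, sp=-3, e=sp−y=-1.6; I=-2.6, D=e−e_prev=-1.6; u=0·(-1.6)+2·(-2.6)+0·(-1.6)=-5.2; next y=2/5·(-1.4)+1/2·(-5.2)=-3.16
n=3: y=-3.16, sp=-3, e=sp−y=0.16; I=-2.44, D=e−e_prev=1.76; u=0·0.16+2·(-2.44)+0·1.76=-4.88; next y=2/5·(-3.16)+1/2·(-4.88)=-3.704
n=4: y=-3.704, sp=-3, e=sp−y=0.704; I=-1.736, D=e−e_prev=0.544; u=0·0.704+2·(-1.736)+0·0.544=-3.472; next y=2/5·(-3.704)+1/2·(-3.472)=-3.2176
n=5: y=-3.2176, sp=-3, e=sp−y=0.2176; I=-1.5184, D=e−e_prev=-0.4864; u=0·0.2176+2·(-1.5184)+0·(-0.4864)=-3.0368; next y=2/5·(-3.2176)+1/2·(-3.0368)=-2.80544
n=6: y=-2.80544, sp=-3, e=sp−y=-0.19456; I=-1.71296, D=e−e_prev=-0.41216; u=0·(-0.19456)+2·(-1.71296)+0·(-0.41216)=-3.42592; next y=2/5·(-2.80544)+1/2·(-3.42592)=-2.835136

0 -1 -2.000 0.000
1 -1 -2.000 -1.000
2 -3 -5.200 -1.400
3 -3 -4.880 -3.160
4 -3 -3.472 -3.704
5 -3 -3.037 -3.218
6 -3 -3.426 -2.805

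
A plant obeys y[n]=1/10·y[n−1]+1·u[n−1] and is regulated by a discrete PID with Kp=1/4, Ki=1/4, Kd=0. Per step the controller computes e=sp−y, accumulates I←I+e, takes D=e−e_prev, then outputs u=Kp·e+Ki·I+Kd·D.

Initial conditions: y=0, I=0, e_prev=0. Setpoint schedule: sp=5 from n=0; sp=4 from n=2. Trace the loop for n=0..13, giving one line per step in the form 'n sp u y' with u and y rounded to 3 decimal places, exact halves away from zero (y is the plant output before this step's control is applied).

0 5 2.500 0.000
1 5 2.500 2.500
2 4 2.500 2.750
3 4 2.800 2.775
4 4 2.955 3.078
5 4 3.093 3.263
6 4 3.199 3.419
7 4 3.283 3.541
8 4 3.350 3.637
9 4 3.402 3.714
10 4 3.444 3.774
11 4 3.477 3.821
12 4 3.503 3.859
13 4 3.523 3.889

(exact arithmetic carried between steps; '≈' marks a value shown rounded to 6 d.p. or computed from one; I and e_prev carry over from the previous line; the table rounds u and y to 3 d.p., halves away from zero)
n=0: y=0, sp=5, e=sp−y=5; I=5, D=e−e_prev=5; u=1/4·5+1/4·5+0·5=2.5; next y=1/10·0+1·2.5=2.5
n=1: y=2.5, sp=5, e=sp−y=2.5; I=7.5, D=e−e_prev=-2.5; u=1/4·2.5+1/4·7.5+0·(-2.5)=2.5; next y=1/10·2.5+1·2.5=2.75
n=2: y=2.75, sp=4, e=sp−y=1.25; I=8.75, D=e−e_prev=-1.25; u=1/4·1.25+1/4·8.75+0·(-1.25)=2.5; next y=1/10·2.75+1·2.5=2.775
n=3: y=2.775, sp=4, e=sp−y=1.225; I=9.975, D=e−e_prev=-0.025; u=1/4·1.225+1/4·9.975+0·(-0.025)=2.8; next y=1/10·2.775+1·2.8=3.0775
n=4: y=3.0775, sp=4, e=sp−y=0.9225; I=10.8975, D=e−e_prev=-0.3025; u=1/4·0.9225+1/4·10.8975+0·(-0.3025)=2.955; next y=1/10·3.0775+1·2.955=3.26275
n=5: y=3.26275, sp=4, e=sp−y=0.73725; I=11.63475, D=e−e_prev=-0.18525; u=1/4·0.73725+1/4·11.63475+0·(-0.18525)=3.093; next y=1/10·3.26275+1·3.093=3.419275
n=6: y=3.419275, sp=4, e=sp−y=0.580725; I=12.215475, D=e−e_prev=-0.156525; u=1/4·0.580725+1/4·12.215475+0·(-0.156525)=3.19905; next y=1/10·3.419275+1·3.19905≈3.540978
n=7: y≈3.540978, sp=4, e=sp−y≈0.459023; I≈12.674498, D=e−e_prev≈-0.121703; u=1/4·0.459023+1/4·12.674498+0·(-0.121703)≈3.28338; next y=1/10·3.540978+1·3.28338≈3.637478
n=8: y≈3.637478, sp=4, e=sp−y≈0.362522; I≈13.037020, D=e−e_prev≈-0.096500; u=1/4·0.362522+1/4·13.037020+0·(-0.096500)≈3.349886; next y=1/10·3.637478+1·3.349886≈3.713633
n=9: y≈3.713633, sp=4, e=sp−y≈0.286367; I≈13.323386, D=e−e_prev≈-0.076156; u=1/4·0.286367+1/4·13.323386+0·(-0.076156)≈3.402438; next y=1/10·3.713633+1·3.402438≈3.773802
n=10: y≈3.773802, sp=4, e=sp−y≈0.226198; I≈13.549585, D=e−e_prev≈-0.060168; u=1/4·0.226198+1/4·13.549585+0·(-0.060168)≈3.443946; next y=1/10·3.773802+1·3.443946≈3.821326
n=11: y≈3.821326, sp=4, e=sp−y≈0.178674; I≈13.728259, D=e−e_prev≈-0.047524; u=1/4·0.178674+1/4·13.728259+0·(-0.047524)≈3.476733; next y=1/10·3.821326+1·3.476733≈3.858866
n=12: y≈3.858866, sp=4, e=sp−y≈0.141134; I≈13.869393, D=e−e_prev≈-0.037540; u=1/4·0.141134+1/4·13.869393+0·(-0.037540)≈3.502632; next y=1/10·3.858866+1·3.502632≈3.888518
n=13: y≈3.888518, sp=4, e=sp−y≈0.111482; I≈13.980875, D=e−e_prev≈-0.029653; u=1/4·0.111482+1/4·13.980875+0·(-0.029653)≈3.523089; next y=1/10·3.888518+1·3.523089≈3.911941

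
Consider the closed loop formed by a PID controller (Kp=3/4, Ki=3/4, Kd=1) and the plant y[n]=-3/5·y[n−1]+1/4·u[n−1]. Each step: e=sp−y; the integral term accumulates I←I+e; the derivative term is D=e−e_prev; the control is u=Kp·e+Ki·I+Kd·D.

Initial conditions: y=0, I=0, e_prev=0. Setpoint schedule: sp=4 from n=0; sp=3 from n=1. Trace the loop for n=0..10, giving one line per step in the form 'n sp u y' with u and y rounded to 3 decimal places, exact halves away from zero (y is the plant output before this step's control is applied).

0 4 10.000 0.000
1 3 0.250 2.500
2 3 13.969 -1.438
3 3 -1.121 4.355
4 3 21.775 -2.893
5 3 -6.235 7.179
6 3 33.318 -5.866
7 3 -17.368 11.849
8 3 51.963 -11.451
9 3 -38.782 19.862
10 3 83.570 -21.612

(exact arithmetic carried between steps; '≈' marks a value shown rounded to 6 d.p. or computed from one; I and e_prev carry over from the previous line; the table rounds u and y to 3 d.p., halves away from zero)
n=0: y=0, sp=4, e=sp−y=4; I=4, D=e−e_prev=4; u=3/4·4+3/4·4+1·4=10; next y=-3/5·0+1/4·10=2.5
n=1: y=2.5, sp=3, e=sp−y=0.5; I=4.5, D=e−e_prev=-3.5; u=3/4·0.5+3/4·4.5+1·(-3.5)=0.25; next y=-3/5·2.5+1/4·0.25=-1.4375
n=2: y=-1.4375, sp=3, e=sp−y=4.4375; I=8.9375, D=e−e_prev=3.9375; u=3/4·4.4375+3/4·8.9375+1·3.9375=13.96875; next y=-3/5·(-1.4375)+1/4·13.96875≈4.354688
n=3: y≈4.354688, sp=3, e=sp−y≈-1.354688; I≈7.582813, D=e−e_prev≈-5.792188; u=3/4·(-1.354688)+3/4·7.582813+1·(-5.792188)≈-1.121094; next y=-3/5·4.354688+1/4·(-1.121094)≈-2.893086
n=4: y≈-2.893086, sp=3, e=sp−y≈5.893086; I≈13.475898, D=e−e_prev≈7.247773; u=3/4·5.893086+3/4·13.475898+1·7.247773≈21.774512; next y=-3/5·(-2.893086)+1/4·21.774512≈7.179479
n=5: y≈7.179479, sp=3, e=sp−y≈-4.179479; I≈9.296419, D=e−e_prev≈-10.072565; u=3/4·(-4.179479)+3/4·9.296419+1·(-10.072565)≈-6.234861; next y=-3/5·7.179479+1/4·(-6.234861)≈-5.866403
n=6: y≈-5.866403, sp=3, e=sp−y≈8.866403; I≈18.162822, D=e−e_prev≈13.045882; u=3/4·8.866403+3/4·18.162822+1·13.045882≈33.317801; next y=-3/5·(-5.866403)+1/4·33.317801≈11.849292
n=7: y≈11.849292, sp=3, e=sp−y≈-8.849292; I≈9.313530, D=e−e_prev≈-17.715695; u=3/4·(-8.849292)+3/4·9.313530+1·(-17.715695)≈-17.367516; next y=-3/5·11.849292+1/4·(-17.367516)≈-11.451454
n=8: y≈-11.451454, sp=3, e=sp−y≈14.451454; I≈23.764984, D=e−e_prev≈23.300746; u=3/4·14.451454+3/4·23.764984+1·23.300746≈51.963075; next y=-3/5·(-11.451454)+1/4·51.963075≈19.861641
n=9: y≈19.861641, sp=3, e=sp−y≈-16.861641; I≈6.903343, D=e−e_prev≈-31.313096; u=3/4·(-16.861641)+3/4·6.903343+1·(-31.313096)≈-38.781820; next y=-3/5·19.861641+1/4·(-38.781820)≈-21.612440
n=10: y≈-21.612440, sp=3, e=sp−y≈24.612440; I≈31.515783, D=e−e_prev≈41.474081; u=3/4·24.612440+3/4·31.515783+1·41.474081≈83.570248; next y=-3/5·(-21.612440)+1/4·83.570248≈33.860026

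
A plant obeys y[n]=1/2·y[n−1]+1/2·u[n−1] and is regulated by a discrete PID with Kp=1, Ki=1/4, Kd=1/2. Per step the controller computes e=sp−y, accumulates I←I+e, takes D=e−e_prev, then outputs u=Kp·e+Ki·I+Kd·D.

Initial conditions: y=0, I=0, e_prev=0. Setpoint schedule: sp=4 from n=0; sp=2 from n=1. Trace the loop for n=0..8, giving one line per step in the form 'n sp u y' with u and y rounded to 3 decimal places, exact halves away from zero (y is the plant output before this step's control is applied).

0 4 7.000 0.000
1 2 -3.625 3.500
2 2 4.984 -0.063
3 2 -0.697 2.461
4 2 3.213 0.882
5 2 0.663 2.047
6 2 2.445 1.355
7 2 1.307 1.900
8 2 2.123 1.603

(exact arithmetic carried between steps; '≈' marks a value shown rounded to 6 d.p. or computed from one; I and e_prev carry over from the previous line; the table rounds u and y to 3 d.p., halves away from zero)
n=0: y=0, sp=4, e=sp−y=4; I=4, D=e−e_prev=4; u=1·4+1/4·4+1/2·4=7; next y=1/2·0+1/2·7=3.5
n=1: y=3.5, sp=2, e=sp−y=-1.5; I=2.5, D=e−e_prev=-5.5; u=1·(-1.5)+1/4·2.5+1/2·(-5.5)=-3.625; next y=1/2·3.5+1/2·(-3.625)=-0.0625
n=2: y=-0.0625, sp=2, e=sp−y=2.0625; I=4.5625, D=e−e_prev=3.5625; u=1·2.0625+1/4·4.5625+1/2·3.5625=4.984375; next y=1/2·(-0.0625)+1/2·4.984375≈2.460938
n=3: y≈2.460938, sp=2, e=sp−y≈-0.460938; I≈4.101563, D=e−e_prev≈-2.523438; u=1·(-0.460938)+1/4·4.101563+1/2·(-2.523438)≈-0.697266; next y=1/2·2.460938+1/2·(-0.697266)≈0.881836
n=4: y≈0.881836, sp=2, e=sp−y≈1.118164; I≈5.219727, D=e−e_prev≈1.579102; u=1·1.118164+1/4·5.219727+1/2·1.579102≈3.212646; next y=1/2·0.881836+1/2·3.212646≈2.047241
n=5: y≈2.047241, sp=2, e=sp−y≈-0.047241; I≈5.172485, D=e−e_prev≈-1.165405; u=1·(-0.047241)+1/4·5.172485+1/2·(-1.165405)≈0.663177; next y=1/2·2.047241+1/2·0.663177≈1.355209
n=6: y≈1.355209, sp=2, e=sp−y≈0.644791; I≈5.817276, D=e−e_prev≈0.692032; u=1·0.644791+1/4·5.817276+1/2·0.692032≈2.445126; next y=1/2·1.355209+1/2·2.445126≈1.900167
n=7: y≈1.900167, sp=2, e=sp−y≈0.099833; I≈5.917109, D=e−e_prev≈-0.544958; u=1·0.099833+1/4·5.917109+1/2·(-0.544958)≈1.306631; next y=1/2·1.900167+1/2·1.306631≈1.603399
n=8: y≈1.603399, sp=2, e=sp−y≈0.396601; I≈6.313709, D=e−e_prev≈0.296768; u=1·0.396601+1/4·6.313709+1/2·0.296768≈2.123413; next y=1/2·1.603399+1/2·2.123413≈1.863406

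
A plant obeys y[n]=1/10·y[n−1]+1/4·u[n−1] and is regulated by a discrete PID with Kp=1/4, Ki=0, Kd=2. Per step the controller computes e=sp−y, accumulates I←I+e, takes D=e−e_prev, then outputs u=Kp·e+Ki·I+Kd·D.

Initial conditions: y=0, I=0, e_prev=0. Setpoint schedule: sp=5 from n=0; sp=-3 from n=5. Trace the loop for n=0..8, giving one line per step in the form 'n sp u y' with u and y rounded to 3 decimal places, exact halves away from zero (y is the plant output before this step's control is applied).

(exact arithmetic carried between steps; '≈' marks a value shown rounded to 6 d.p. or computed from one; I and e_prev carry over from the previous line; the table rounds u and y to 3 d.p., halves away from zero)
n=0: y=0, sp=5, e=sp−y=5; I=5, D=e−e_prev=5; u=1/4·5+0·5+2·5=11.25; next y=1/10·0+1/4·11.25=2.8125
n=1: y=2.8125, sp=5, e=sp−y=2.1875; I=7.1875, D=e−e_prev=-2.8125; u=1/4·2.1875+0·7.1875+2·(-2.8125)=-5.078125; next y=1/10·2.8125+1/4·(-5.078125)≈-0.988281
n=2: y≈-0.988281, sp=5, e=sp−y≈5.988281; I≈13.175781, D=e−e_prev≈3.800781; u=1/4·5.988281+0·13.175781+2·3.800781≈9.098633; next y=1/10·(-0.988281)+1/4·9.098633≈2.175830
n=3: y≈2.175830, sp=5, e=sp−y≈2.824170; I≈15.999951, D=e−e_prev≈-3.164111; u=1/4·2.824170+0·15.999951+2·(-3.164111)≈-5.622180; next y=1/10·2.175830+1/4·(-5.622180)≈-1.187962
n=4: y≈-1.187962, sp=5, e=sp−y≈6.187962; I≈22.187913, D=e−e_prev≈3.363792; u=1/4·6.187962+0·22.187913+2·3.363792≈8.274575; next y=1/10·(-1.187962)+1/4·8.274575≈1.949847
n=5: y≈1.949847, sp=-3, e=sp−y≈-4.949847; I≈17.238066, D=e−e_prev≈-11.137810; u=1/4·(-4.949847)+0·17.238066+2·(-11.137810)≈-23.513081; next y=1/10·1.949847+1/4·(-23.513081)≈-5.683285
n=6: y≈-5.683285, sp=-3, e=sp−y≈2.683285; I≈19.921351, D=e−e_prev≈7.633133; u=1/4·2.683285+0·19.921351+2·7.633133≈15.937087; next y=1/10·(-5.683285)+1/4·15.937087≈3.415943
n=7: y≈3.415943, sp=-3, e=sp−y≈-6.415943; I≈13.505408, D=e−e_prev≈-9.099229; u=1/4·(-6.415943)+0·13.505408+2·(-9.099229)≈-19.802443; next y=1/10·3.415943+1/4·(-19.802443)≈-4.609017
n=8: y≈-4.609017, sp=-3, e=sp−y≈1.609017; I≈15.114424, D=e−e_prev≈8.024960; u=1/4·1.609017+0·15.114424+2·8.024960≈16.452174; next y=1/10·(-4.609017)+1/4·16.452174≈3.652142

0 5 11.250 0.000
1 5 -5.078 2.813
2 5 9.099 -0.988
3 5 -5.622 2.176
4 5 8.275 -1.188
5 -3 -23.513 1.950
6 -3 15.937 -5.683
7 -3 -19.802 3.416
8 -3 16.452 -4.609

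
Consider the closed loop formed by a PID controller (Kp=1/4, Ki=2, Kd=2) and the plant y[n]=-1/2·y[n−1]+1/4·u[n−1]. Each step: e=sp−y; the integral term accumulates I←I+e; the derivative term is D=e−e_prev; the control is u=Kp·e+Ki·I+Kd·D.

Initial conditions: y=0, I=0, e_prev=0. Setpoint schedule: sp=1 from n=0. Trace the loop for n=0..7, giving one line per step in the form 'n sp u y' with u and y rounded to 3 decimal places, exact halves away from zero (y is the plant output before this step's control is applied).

(exact arithmetic carried between steps; '≈' marks a value shown rounded to 6 d.p. or computed from one; I and e_prev carry over from the previous line; the table rounds u and y to 3 d.p., halves away from zero)
n=0: y=0, sp=1, e=sp−y=1; I=1, D=e−e_prev=1; u=1/4·1+2·1+2·1=4.25; next y=-1/2·0+1/4·4.25=1.0625
n=1: y=1.0625, sp=1, e=sp−y=-0.0625; I=0.9375, D=e−e_prev=-1.0625; u=1/4·(-0.0625)+2·0.9375+2·(-1.0625)=-0.265625; next y=-1/2·1.0625+1/4·(-0.265625)≈-0.597656
n=2: y≈-0.597656, sp=1, e=sp−y≈1.597656; I≈2.535156, D=e−e_prev≈1.660156; u=1/4·1.597656+2·2.535156+2·1.660156≈8.790039; next y=-1/2·(-0.597656)+1/4·8.790039≈2.496338
n=3: y≈2.496338, sp=1, e=sp−y≈-1.496338; I≈1.038818, D=e−e_prev≈-3.093994; u=1/4·(-1.496338)+2·1.038818+2·(-3.093994)≈-4.484436; next y=-1/2·2.496338+1/4·(-4.484436)≈-2.369278
n=4: y≈-2.369278, sp=1, e=sp−y≈3.369278; I≈4.408096, D=e−e_prev≈4.865616; u=1/4·3.369278+2·4.408096+2·4.865616≈19.389744; next y=-1/2·(-2.369278)+1/4·19.389744≈6.032075
n=5: y≈6.032075, sp=1, e=sp−y≈-5.032075; I≈-0.623979, D=e−e_prev≈-8.401353; u=1/4·(-5.032075)+2·(-0.623979)+2·(-8.401353)≈-19.308682; next y=-1/2·6.032075+1/4·(-19.308682)≈-7.843208
n=6: y≈-7.843208, sp=1, e=sp−y≈8.843208; I≈8.219229, D=e−e_prev≈13.875283; u=1/4·8.843208+2·8.219229+2·13.875283≈46.399826; next y=-1/2·(-7.843208)+1/4·46.399826≈15.521560
n=7: y≈15.521560, sp=1, e=sp−y≈-14.521560; I≈-6.302331, D=e−e_prev≈-23.364768; u=1/4·(-14.521560)+2·(-6.302331)+2·(-23.364768)≈-62.964589; next y=-1/2·15.521560+1/4·(-62.964589)≈-23.501928

0 1 4.250 0.000
1 1 -0.266 1.063
2 1 8.790 -0.598
3 1 -4.484 2.496
4 1 19.390 -2.369
5 1 -19.309 6.032
6 1 46.400 -7.843
7 1 -62.965 15.522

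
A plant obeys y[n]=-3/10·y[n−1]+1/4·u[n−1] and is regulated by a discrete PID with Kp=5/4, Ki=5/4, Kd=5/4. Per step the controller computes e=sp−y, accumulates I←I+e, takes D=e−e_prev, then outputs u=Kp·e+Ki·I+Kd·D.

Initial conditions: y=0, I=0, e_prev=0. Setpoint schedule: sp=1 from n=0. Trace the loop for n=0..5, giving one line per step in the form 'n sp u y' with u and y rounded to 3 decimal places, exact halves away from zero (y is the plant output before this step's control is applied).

(exact arithmetic carried between steps; '≈' marks a value shown rounded to 6 d.p. or computed from one; I and e_prev carry over from the previous line; the table rounds u and y to 3 d.p., halves away from zero)
n=0: y=0, sp=1, e=sp−y=1; I=1, D=e−e_prev=1; u=5/4·1+5/4·1+5/4·1=3.75; next y=-3/10·0+1/4·3.75=0.9375
n=1: y=0.9375, sp=1, e=sp−y=0.0625; I=1.0625, D=e−e_prev=-0.9375; u=5/4·0.0625+5/4·1.0625+5/4·(-0.9375)=0.234375; next y=-3/10·0.9375+1/4·0.234375≈-0.222656
n=2: y≈-0.222656, sp=1, e=sp−y≈1.222656; I≈2.285156, D=e−e_prev≈1.160156; u=5/4·1.222656+5/4·2.285156+5/4·1.160156≈5.834961; next y=-3/10·(-0.222656)+1/4·5.834961≈1.525537
n=3: y≈1.525537, sp=1, e=sp−y≈-0.525537; I≈1.759619, D=e−e_prev≈-1.748193; u=5/4·(-0.525537)+5/4·1.759619+5/4·(-1.748193)≈-0.642639; next y=-3/10·1.525537+1/4·(-0.642639)≈-0.618321
n=4: y≈-0.618321, sp=1, e=sp−y≈1.618321; I≈3.377940, D=e−e_prev≈2.143858; u=5/4·1.618321+5/4·3.377940+5/4·2.143858≈8.925149; next y=-3/10·(-0.618321)+1/4·8.925149≈2.416783
n=5: y≈2.416783, sp=1, e=sp−y≈-1.416783; I≈1.961157, D=e−e_prev≈-3.035104; u=5/4·(-1.416783)+5/4·1.961157+5/4·(-3.035104)≈-3.113414; next y=-3/10·2.416783+1/4·(-3.113414)≈-1.503389

0 1 3.750 0.000
1 1 0.234 0.938
2 1 5.835 -0.223
3 1 -0.643 1.526
4 1 8.925 -0.618
5 1 -3.113 2.417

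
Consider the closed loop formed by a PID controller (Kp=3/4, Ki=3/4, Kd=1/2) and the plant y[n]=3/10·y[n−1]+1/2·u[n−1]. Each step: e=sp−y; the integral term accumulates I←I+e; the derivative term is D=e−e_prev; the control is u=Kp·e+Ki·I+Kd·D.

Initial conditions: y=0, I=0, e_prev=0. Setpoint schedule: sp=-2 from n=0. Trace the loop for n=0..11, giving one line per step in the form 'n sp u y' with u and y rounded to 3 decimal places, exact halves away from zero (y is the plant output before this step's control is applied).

0 -2 -4.000 0.000
1 -2 -0.500 -2.000
2 -2 -3.800 -0.850
3 -2 -1.478 -2.155
4 -2 -3.553 -1.385
5 -2 -2.016 -2.192
6 -2 -3.328 -1.665
7 -2 -2.319 -2.164
8 -2 -3.156 -1.809
9 -2 -2.498 -2.120
10 -2 -3.034 -1.885
11 -2 -2.608 -2.083

(exact arithmetic carried between steps; '≈' marks a value shown rounded to 6 d.p. or computed from one; I and e_prev carry over from the previous line; the table rounds u and y to 3 d.p., halves away from zero)
n=0: y=0, sp=-2, e=sp−y=-2; I=-2, D=e−e_prev=-2; u=3/4·(-2)+3/4·(-2)+1/2·(-2)=-4; next y=3/10·0+1/2·(-4)=-2
n=1: y=-2, sp=-2, e=sp−y=0; I=-2, D=e−e_prev=2; u=3/4·0+3/4·(-2)+1/2·2=-0.5; next y=3/10·(-2)+1/2·(-0.5)=-0.85
n=2: y=-0.85, sp=-2, e=sp−y=-1.15; I=-3.15, D=e−e_prev=-1.15; u=3/4·(-1.15)+3/4·(-3.15)+1/2·(-1.15)=-3.8; next y=3/10·(-0.85)+1/2·(-3.8)=-2.155
n=3: y=-2.155, sp=-2, e=sp−y=0.155; I=-2.995, D=e−e_prev=1.305; u=3/4·0.155+3/4·(-2.995)+1/2·1.305=-1.4775; next y=3/10·(-2.155)+1/2·(-1.4775)=-1.38525
n=4: y=-1.38525, sp=-2, e=sp−y=-0.61475; I=-3.60975, D=e−e_prev=-0.76975; u=3/4·(-0.61475)+3/4·(-3.60975)+1/2·(-0.76975)=-3.55325; next y=3/10·(-1.38525)+1/2·(-3.55325)=-2.1922
n=5: y=-2.1922, sp=-2, e=sp−y=0.1922; I=-3.41755, D=e−e_prev=0.80695; u=3/4·0.1922+3/4·(-3.41755)+1/2·0.80695≈-2.015538; next y=3/10·(-2.1922)+1/2·(-2.015538)≈-1.665429
n=6: y≈-1.665429, sp=-2, e=sp−y≈-0.334571; I≈-3.752121, D=e−e_prev≈-0.526771; u=3/4·(-0.334571)+3/4·(-3.752121)+1/2·(-0.526771)≈-3.328405; next y=3/10·(-1.665429)+1/2·(-3.328405)≈-2.163831
n=7: y≈-2.163831, sp=-2, e=sp−y≈0.163831; I≈-3.588290, D=e−e_prev≈0.498402; u=3/4·0.163831+3/4·(-3.588290)+1/2·0.498402≈-2.319143; next y=3/10·(-2.163831)+1/2·(-2.319143)≈-1.808721
n=8: y≈-1.808721, sp=-2, e=sp−y≈-0.191279; I≈-3.779569, D=e−e_prev≈-0.355110; u=3/4·(-0.191279)+3/4·(-3.779569)+1/2·(-0.355110)≈-3.155691; next y=3/10·(-1.808721)+1/2·(-3.155691)≈-2.120462
n=9: y≈-2.120462, sp=-2, e=sp−y≈0.120462; I≈-3.659107, D=e−e_prev≈0.311741; u=3/4·0.120462+3/4·(-3.659107)+1/2·0.311741≈-2.498113; next y=3/10·(-2.120462)+1/2·(-2.498113)≈-1.885195
n=10: y≈-1.885195, sp=-2, e=sp−y≈-0.114805; I≈-3.773912, D=e−e_prev≈-0.235267; u=3/4·(-0.114805)+3/4·(-3.773912)+1/2·(-0.235267)≈-3.034171; next y=3/10·(-1.885195)+1/2·(-3.034171)≈-2.082644
n=11: y≈-2.082644, sp=-2, e=sp−y≈0.082644; I≈-3.691268, D=e−e_prev≈0.197449; u=3/4·0.082644+3/4·(-3.691268)+1/2·0.197449≈-2.607744; next y=3/10·(-2.082644)+1/2·(-2.607744)≈-1.928665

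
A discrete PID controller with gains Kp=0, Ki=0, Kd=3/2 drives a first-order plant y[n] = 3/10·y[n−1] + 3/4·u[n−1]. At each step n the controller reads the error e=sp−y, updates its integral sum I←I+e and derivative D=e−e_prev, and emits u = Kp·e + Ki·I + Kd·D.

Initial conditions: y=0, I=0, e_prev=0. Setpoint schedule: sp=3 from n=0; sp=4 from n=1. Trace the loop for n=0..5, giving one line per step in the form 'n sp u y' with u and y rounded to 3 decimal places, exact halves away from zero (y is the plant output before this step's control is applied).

(exact arithmetic carried between steps; '≈' marks a value shown rounded to 6 d.p. or computed from one; I and e_prev carry over from the previous line; the table rounds u and y to 3 d.p., halves away from zero)
n=0: y=0, sp=3, e=sp−y=3; I=3, D=e−e_prev=3; u=0·3+0·3+3/2·3=4.5; next y=3/10·0+3/4·4.5=3.375
n=1: y=3.375, sp=4, e=sp−y=0.625; I=3.625, D=e−e_prev=-2.375; u=0·0.625+0·3.625+3/2·(-2.375)=-3.5625; next y=3/10·3.375+3/4·(-3.5625)=-1.659375
n=2: y=-1.659375, sp=4, e=sp−y=5.659375; I=9.284375, D=e−e_prev=5.034375; u=0·5.659375+0·9.284375+3/2·5.034375≈7.551563; next y=3/10·(-1.659375)+3/4·7.551563≈5.165859
n=3: y≈5.165859, sp=4, e=sp−y≈-1.165859; I≈8.118516, D=e−e_prev≈-6.825234; u=0·(-1.165859)+0·8.118516+3/2·(-6.825234)≈-10.237852; next y=3/10·5.165859+3/4·(-10.237852)≈-6.128631
n=4: y≈-6.128631, sp=4, e=sp−y≈10.128631; I≈18.247146, D=e−e_prev≈11.294490; u=0·10.128631+0·18.247146+3/2·11.294490≈16.941735; next y=3/10·(-6.128631)+3/4·16.941735≈10.867712
n=5: y≈10.867712, sp=4, e=sp−y≈-6.867712; I≈11.379434, D=e−e_prev≈-16.996343; u=0·(-6.867712)+0·11.379434+3/2·(-16.996343)≈-25.494515; next y=3/10·10.867712+3/4·(-25.494515)≈-15.860572

0 3 4.500 0.000
1 4 -3.563 3.375
2 4 7.552 -1.659
3 4 -10.238 5.166
4 4 16.942 -6.129
5 4 -25.495 10.868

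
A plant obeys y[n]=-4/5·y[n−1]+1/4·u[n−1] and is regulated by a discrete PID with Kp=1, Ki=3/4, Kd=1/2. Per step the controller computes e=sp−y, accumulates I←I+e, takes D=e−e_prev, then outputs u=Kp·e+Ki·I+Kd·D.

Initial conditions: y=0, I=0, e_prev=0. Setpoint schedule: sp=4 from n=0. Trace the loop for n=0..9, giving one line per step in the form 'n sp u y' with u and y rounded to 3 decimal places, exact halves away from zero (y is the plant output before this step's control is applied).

(exact arithmetic carried between steps; '≈' marks a value shown rounded to 6 d.p. or computed from one; I and e_prev carry over from the previous line; the table rounds u and y to 3 d.p., halves away from zero)
n=0: y=0, sp=4, e=sp−y=4; I=4, D=e−e_prev=4; u=1·4+3/4·4+1/2·4=9; next y=-4/5·0+1/4·9=2.25
n=1: y=2.25, sp=4, e=sp−y=1.75; I=5.75, D=e−e_prev=-2.25; u=1·1.75+3/4·5.75+1/2·(-2.25)=4.9375; next y=-4/5·2.25+1/4·4.9375=-0.565625
n=2: y=-0.565625, sp=4, e=sp−y=4.565625; I=10.315625, D=e−e_prev=2.815625; u=1·4.565625+3/4·10.315625+1/2·2.815625≈13.710156; next y=-4/5·(-0.565625)+1/4·13.710156≈3.880039
n=3: y≈3.880039, sp=4, e=sp−y≈0.119961; I≈10.435586, D=e−e_prev≈-4.445664; u=1·0.119961+3/4·10.435586+1/2·(-4.445664)≈5.723818; next y=-4/5·3.880039+1/4·5.723818≈-1.673077
n=4: y≈-1.673077, sp=4, e=sp−y≈5.673077; I≈16.108663, D=e−e_prev≈5.553116; u=1·5.673077+3/4·16.108663+1/2·5.553116≈20.531131; next y=-4/5·(-1.673077)+1/4·20.531131≈6.471244
n=5: y≈6.471244, sp=4, e=sp−y≈-2.471244; I≈13.637418, D=e−e_prev≈-8.144321; u=1·(-2.471244)+3/4·13.637418+1/2·(-8.144321)≈3.684659; next y=-4/5·6.471244+1/4·3.684659≈-4.255831
n=6: y≈-4.255831, sp=4, e=sp−y≈8.255831; I≈21.893249, D=e−e_prev≈10.727075; u=1·8.255831+3/4·21.893249+1/2·10.727075≈30.039305; next y=-4/5·(-4.255831)+1/4·30.039305≈10.914491
n=7: y≈10.914491, sp=4, e=sp−y≈-6.914491; I≈14.978758, D=e−e_prev≈-15.170321; u=1·(-6.914491)+3/4·14.978758+1/2·(-15.170321)≈-3.265582; next y=-4/5·10.914491+1/4·(-3.265582)≈-9.547988
n=8: y≈-9.547988, sp=4, e=sp−y≈13.547988; I≈28.526746, D=e−e_prev≈20.462479; u=1·13.547988+3/4·28.526746+1/2·20.462479≈45.174287; next y=-4/5·(-9.547988)+1/4·45.174287≈18.931962
n=9: y≈18.931962, sp=4, e=sp−y≈-14.931962; I≈13.594784, D=e−e_prev≈-28.479950; u=1·(-14.931962)+3/4·13.594784+1/2·(-28.479950)≈-18.975849; next y=-4/5·18.931962+1/4·(-18.975849)≈-19.889532

0 4 9.000 0.000
1 4 4.938 2.250
2 4 13.710 -0.566
3 4 5.724 3.880
4 4 20.531 -1.673
5 4 3.685 6.471
6 4 30.039 -4.256
7 4 -3.266 10.914
8 4 45.174 -9.548
9 4 -18.976 18.932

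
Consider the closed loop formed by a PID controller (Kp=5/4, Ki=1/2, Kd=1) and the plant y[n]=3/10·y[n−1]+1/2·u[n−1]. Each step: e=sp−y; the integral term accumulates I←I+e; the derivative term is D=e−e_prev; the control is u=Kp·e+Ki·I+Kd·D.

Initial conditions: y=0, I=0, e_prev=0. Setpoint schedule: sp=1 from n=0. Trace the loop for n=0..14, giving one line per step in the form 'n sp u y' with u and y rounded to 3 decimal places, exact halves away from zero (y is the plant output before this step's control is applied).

0 1 2.750 0.000
1 1 -1.531 1.375
2 1 4.409 -0.353
3 1 -3.385 2.098
4 1 7.211 -1.063
5 1 -6.880 3.287
6 1 12.113 -2.454
7 1 -13.279 5.320
8 1 20.835 -5.044
9 1 -24.864 8.904
10 1 36.461 -9.761
11 1 -45.747 15.302
12 1 64.524 -18.283
13 1 -83.335 26.777
14 1 114.968 -33.634

(exact arithmetic carried between steps; '≈' marks a value shown rounded to 6 d.p. or computed from one; I and e_prev carry over from the previous line; the table rounds u and y to 3 d.p., halves away from zero)
n=0: y=0, sp=1, e=sp−y=1; I=1, D=e−e_prev=1; u=5/4·1+1/2·1+1·1=2.75; next y=3/10·0+1/2·2.75=1.375
n=1: y=1.375, sp=1, e=sp−y=-0.375; I=0.625, D=e−e_prev=-1.375; u=5/4·(-0.375)+1/2·0.625+1·(-1.375)=-1.53125; next y=3/10·1.375+1/2·(-1.53125)=-0.353125
n=2: y=-0.353125, sp=1, e=sp−y=1.353125; I=1.978125, D=e−e_prev=1.728125; u=5/4·1.353125+1/2·1.978125+1·1.728125≈4.408594; next y=3/10·(-0.353125)+1/2·4.408594≈2.098359
n=3: y≈2.098359, sp=1, e=sp−y≈-1.098359; I≈0.879766, D=e−e_prev≈-2.451484; u=5/4·(-1.098359)+1/2·0.879766+1·(-2.451484)≈-3.384551; next y=3/10·2.098359+1/2·(-3.384551)≈-1.062768
n=4: y≈-1.062768, sp=1, e=sp−y≈2.062768; I≈2.942533, D=e−e_prev≈3.161127; u=5/4·2.062768+1/2·2.942533+1·3.161127≈7.210853; next y=3/10·(-1.062768)+1/2·7.210853≈3.286596
n=5: y≈3.286596, sp=1, e=sp−y≈-2.286596; I≈0.655937, D=e−e_prev≈-4.349364; u=5/4·(-2.286596)+1/2·0.655937+1·(-4.349364)≈-6.879641; next y=3/10·3.286596+1/2·(-6.879641)≈-2.453841
n=6: y≈-2.453841, sp=1, e=sp−y≈3.453841; I≈4.109778, D=e−e_prev≈5.740438; u=5/4·3.453841+1/2·4.109778+1·5.740438≈12.112629; next y=3/10·(-2.453841)+1/2·12.112629≈5.320162
n=7: y≈5.320162, sp=1, e=sp−y≈-4.320162; I≈-0.210384, D=e−e_prev≈-7.774003; u=5/4·(-4.320162)+1/2·(-0.210384)+1·(-7.774003)≈-13.279398; next y=3/10·5.320162+1/2·(-13.279398)≈-5.043650
n=8: y≈-5.043650, sp=1, e=sp−y≈6.043650; I≈5.833267, D=e−e_prev≈10.363812; u=5/4·6.043650+1/2·5.833267+1·10.363812≈20.835008; next y=3/10·(-5.043650)+1/2·20.835008≈8.904409
n=9: y≈8.904409, sp=1, e=sp−y≈-7.904409; I≈-2.071142, D=e−e_prev≈-13.948059; u=5/4·(-7.904409)+1/2·(-2.071142)+1·(-13.948059)≈-24.864142; next y=3/10·8.904409+1/2·(-24.864142)≈-9.760748
n=10: y≈-9.760748, sp=1, e=sp−y≈10.760748; I≈8.689606, D=e−e_prev≈18.665157; u=5/4·10.760748+1/2·8.689606+1·18.665157≈36.460895; next y=3/10·(-9.760748)+1/2·36.460895≈15.302223
n=11: y≈15.302223, sp=1, e=sp−y≈-14.302223; I≈-5.612617, D=e−e_prev≈-25.062971; u=5/4·(-14.302223)+1/2·(-5.612617)+1·(-25.062971)≈-45.747059; next y=3/10·15.302223+1/2·(-45.747059)≈-18.282863
n=12: y≈-18.282863, sp=1, e=sp−y≈19.282863; I≈13.670245, D=e−e_prev≈33.585086; u=5/4·19.282863+1/2·13.670245+1·33.585086≈64.523786; next y=3/10·(-18.282863)+1/2·64.523786≈26.777034
n=13: y≈26.777034, sp=1, e=sp−y≈-25.777034; I≈-12.106789, D=e−e_prev≈-45.059897; u=5/4·(-25.777034)+1/2·(-12.106789)+1·(-45.059897)≈-83.334585; next y=3/10·26.777034+1/2·(-83.334585)≈-33.634182
n=14: y≈-33.634182, sp=1, e=sp−y≈34.634182; I≈22.527393, D=e−e_prev≈60.411216; u=5/4·34.634182+1/2·22.527393+1·60.411216≈114.967640; next y=3/10·(-33.634182)+1/2·114.967640≈47.393566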